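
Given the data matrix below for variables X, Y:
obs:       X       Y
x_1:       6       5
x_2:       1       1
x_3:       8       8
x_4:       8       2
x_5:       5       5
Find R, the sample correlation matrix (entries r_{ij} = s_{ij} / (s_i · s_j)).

Step 1 — column means:
  mean(X) = (6 + 1 + 8 + 8 + 5) / 5 = 28/5 = 5.6
  mean(Y) = (5 + 1 + 8 + 2 + 5) / 5 = 21/5 = 4.2

Step 2 — sample variances and covariances s[i,j] = (1/(n-1)) · Σ_k (x_{k,i} - mean_i) · (x_{k,j} - mean_j), with n-1 = 4:
  s[X,X] = ((0.4)·(0.4) + (-4.6)·(-4.6) + (2.4)·(2.4) + (2.4)·(2.4) + (-0.6)·(-0.6)) / 4 = 33.2/4 = 8.3
  s[X,Y] = ((0.4)·(0.8) + (-4.6)·(-3.2) + (2.4)·(3.8) + (2.4)·(-2.2) + (-0.6)·(0.8)) / 4 = 18.4/4 = 4.6
  s[Y,Y] = ((0.8)·(0.8) + (-3.2)·(-3.2) + (3.8)·(3.8) + (-2.2)·(-2.2) + (0.8)·(0.8)) / 4 = 30.8/4 = 7.7
  Sample standard deviations s_i = √(s[i,i]):
  s(X) = √(8.3) = 2.881
  s(Y) = √(7.7) = 2.7749

Step 3 — r_{ij} = s_{ij} / (s_i · s_j):
  r[X,X] = 1 (diagonal).
  r[X,Y] = 4.6 / (2.881 · 2.7749) = 4.6 / 7.9944 = 0.5754
  r[Y,Y] = 1 (diagonal).

R is symmetric with unit diagonal. Assembling:

R = [[1, 0.5754],
 [0.5754, 1]]


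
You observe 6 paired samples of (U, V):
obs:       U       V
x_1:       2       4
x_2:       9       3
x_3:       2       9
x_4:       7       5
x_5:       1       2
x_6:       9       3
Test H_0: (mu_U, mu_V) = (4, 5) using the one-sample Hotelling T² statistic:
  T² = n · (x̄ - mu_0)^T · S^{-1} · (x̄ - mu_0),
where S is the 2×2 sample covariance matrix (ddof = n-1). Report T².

Step 1 — sample mean vector:
  mean(U) = (2 + 9 + 2 + 7 + 1 + 9) / 6 = 30/6 = 5
  mean(V) = (4 + 3 + 9 + 5 + 2 + 3) / 6 = 26/6 = 4.3333
  x̄ = (5, 4.3333),  deviation x̄ - mu_0 = (5, 4.3333) - (4, 5) = (1, -0.6667).

Step 2 — sample covariance matrix, S[i,j] = (1/(n-1)) · Σ_k (x_{k,i} - mean_i) · (x_{k,j} - mean_j), divisor n-1 = 5:
  S[U,U] = ((-3)·(-3) + (4)·(4) + (-3)·(-3) + (2)·(2) + (-4)·(-4) + (4)·(4)) / 5 = 70/5 = 14
  S[U,V] = ((-3)·(-0.3333) + (4)·(-1.3333) + (-3)·(4.6667) + (2)·(0.6667) + (-4)·(-2.3333) + (4)·(-1.3333)) / 5 = -13/5 = -2.6
  S[V,V] = ((-0.3333)·(-0.3333) + (-1.3333)·(-1.3333) + (4.6667)·(4.6667) + (0.6667)·(0.6667) + (-2.3333)·(-2.3333) + (-1.3333)·(-1.3333)) / 5 = 31.3333/5 = 6.2667
  S = [[14, -2.6],
 [-2.6, 6.2667]].

Step 3 — invert S. det(S) = 14·6.2667 - (-2.6)² = 80.9733.
  S^{-1} = (1/det) · [[d, -b], [-b, a]] = [[0.0774, 0.0321],
 [0.0321, 0.1729]].

Step 4 — quadratic form (x̄ - mu_0)^T · S^{-1} · (x̄ - mu_0):
  S^{-1} · (x̄ - mu_0) = (0.056, -0.0832),
  (x̄ - mu_0)^T · [...] = (1)·(0.056) + (-0.6667)·(-0.0832) = 0.1114.

Step 5 — scale by n: T² = 6 · 0.1114 = 0.6685.

T² ≈ 0.6685


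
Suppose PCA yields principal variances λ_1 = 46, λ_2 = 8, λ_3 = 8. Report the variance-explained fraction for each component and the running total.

Step 1 — total variance = trace(Sigma) = Σ λ_i = 46 + 8 + 8 = 62.

Step 2 — fraction explained by component i = λ_i / Σ λ:
  PC1: 46/62 = 0.7419
  PC2: 8/62 = 0.129
  PC3: 8/62 = 0.129

Step 3 — cumulative fraction after k components = (λ_1 + ... + λ_k) / Σ λ:
  k = 1: 46/62 = 0.7419
  k = 2: (46 + 8)/62 = 54/62 = 0.871
  k = 3: (46 + 8 + 8)/62 = 62/62 = 1

Summary (fraction, with percent):

explained: PC1 0.7419 (74.19%), PC2 0.129 (12.9%), PC3 0.129 (12.9%);  cumulative: 0.7419, 0.871, 1


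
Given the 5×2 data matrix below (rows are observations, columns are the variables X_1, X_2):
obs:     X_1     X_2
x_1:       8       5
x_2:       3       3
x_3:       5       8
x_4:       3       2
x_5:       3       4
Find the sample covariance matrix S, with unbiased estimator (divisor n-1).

Step 1 — column means:
  mean(X_1) = (8 + 3 + 5 + 3 + 3) / 5 = 22/5 = 4.4
  mean(X_2) = (5 + 3 + 8 + 2 + 4) / 5 = 22/5 = 4.4

Step 2 — sample covariance S[i,j] = (1/(n-1)) · Σ_k (x_{k,i} - mean_i) · (x_{k,j} - mean_j), with n-1 = 4.
  S[X_1,X_1] = ((3.6)·(3.6) + (-1.4)·(-1.4) + (0.6)·(0.6) + (-1.4)·(-1.4) + (-1.4)·(-1.4)) / 4 = 19.2/4 = 4.8
  S[X_1,X_2] = ((3.6)·(0.6) + (-1.4)·(-1.4) + (0.6)·(3.6) + (-1.4)·(-2.4) + (-1.4)·(-0.4)) / 4 = 10.2/4 = 2.55
  S[X_2,X_2] = ((0.6)·(0.6) + (-1.4)·(-1.4) + (3.6)·(3.6) + (-2.4)·(-2.4) + (-0.4)·(-0.4)) / 4 = 21.2/4 = 5.3

S is symmetric (S[j,i] = S[i,j]). Assembling:

S = [[4.8, 2.55],
 [2.55, 5.3]]


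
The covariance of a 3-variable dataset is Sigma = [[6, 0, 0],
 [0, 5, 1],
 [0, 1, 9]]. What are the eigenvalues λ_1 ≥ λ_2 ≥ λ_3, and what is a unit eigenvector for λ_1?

Step 1 — characteristic polynomial p(λ) = det(λI - Sigma) = λ³ - tr·λ² + c_1·λ - det, where tr = trace, c_1 = sum of the principal 2×2 minors, det = det(Sigma):
  tr = 6 + 5 + 9 = 20,
  c_1 = (6·5 - (0)²) + (6·9 - (0)²) + (5·9 - (1)²) = 30 + 54 + 44 = 128,
  det = 6·(5·9 - (1)²) - (0)·((0)·9 - (1)·(0)) + (0)·((0)·(1) - 5·(0)) = 6·(44) - (0)·(0) + (0)·(0) = 264.
  So p(λ) = λ³ - 20λ² + 128λ - 264.
Step 2 — look for an integer root (rational root theorem: any rational root is an integer divisor of 264). Testing λ = 6:
  p(6) = 216 - 720 + 768 - 264 = 0  ✓
  Dividing out (λ - 6): p(λ) = (λ - 6)(λ² - 14λ + 44).
Step 3 — remaining eigenvalues from the quadratic λ² - 14λ + 44 = 0:
  Δ = 14² - 4·44 = 196 - 176 = 20,  λ = (14 ± √20)/2 = (14 ± 4.4721)/2 ≈ 9.2361 or 4.7639.
  Sorted: λ_1 = 9.2361,  λ_2 = 6,  λ_3 = 4.7639  (check: sum = 20 = tr ✓).

Step 4 — unit eigenvector for λ_1 ≈ 9.2361: v spans the null space of (Sigma - λ_1 I), whose rows are
  r_1 = (-3.2361, 0, 0),  r_2 = (0, -4.2361, 1),  r_3 = (0, 1, -0.2361).
  v is orthogonal to every row, so take v ∝ r_1 × r_2 = ((0)·(1) - (0)·(-4.2361), (0)·(0) - (-3.2361)·(1), (-3.2361)·(-4.2361) - (0)·(0)) ≈ (0, 3.2361, 13.7082).
  Let u = (0, 3.2361, 13.7082).
  ||u|| = √((0)² + (3.2361)² + (13.7082)²) = √(198.387) ≈ 14.085,  v_1 = u/||u|| ≈ (0, 0.2298, 0.9732) (||v_1|| = 1).

λ_1 = 9.2361,  λ_2 = 6,  λ_3 = 4.7639;  v_1 ≈ (0, 0.2298, 0.9732)


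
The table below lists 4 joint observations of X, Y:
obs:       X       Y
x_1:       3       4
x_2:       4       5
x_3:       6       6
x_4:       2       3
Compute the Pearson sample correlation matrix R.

Step 1 — column means:
  mean(X) = (3 + 4 + 6 + 2) / 4 = 15/4 = 3.75
  mean(Y) = (4 + 5 + 6 + 3) / 4 = 18/4 = 4.5

Step 2 — sample variances and covariances s[i,j] = (1/(n-1)) · Σ_k (x_{k,i} - mean_i) · (x_{k,j} - mean_j), with n-1 = 3:
  s[X,X] = ((-0.75)·(-0.75) + (0.25)·(0.25) + (2.25)·(2.25) + (-1.75)·(-1.75)) / 3 = 8.75/3 = 2.9167
  s[X,Y] = ((-0.75)·(-0.5) + (0.25)·(0.5) + (2.25)·(1.5) + (-1.75)·(-1.5)) / 3 = 6.5/3 = 2.1667
  s[Y,Y] = ((-0.5)·(-0.5) + (0.5)·(0.5) + (1.5)·(1.5) + (-1.5)·(-1.5)) / 3 = 5/3 = 1.6667
  Sample standard deviations s_i = √(s[i,i]):
  s(X) = √(2.9167) = 1.7078
  s(Y) = √(1.6667) = 1.291

Step 3 — r_{ij} = s_{ij} / (s_i · s_j):
  r[X,X] = 1 (diagonal).
  r[X,Y] = 2.1667 / (1.7078 · 1.291) = 2.1667 / 2.2048 = 0.9827
  r[Y,Y] = 1 (diagonal).

R is symmetric with unit diagonal. Assembling:

R = [[1, 0.9827],
 [0.9827, 1]]


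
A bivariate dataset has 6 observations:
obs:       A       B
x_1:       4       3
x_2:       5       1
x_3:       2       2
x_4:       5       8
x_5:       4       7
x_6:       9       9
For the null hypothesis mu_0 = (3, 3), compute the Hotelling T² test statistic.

Step 1 — sample mean vector:
  mean(A) = (4 + 5 + 2 + 5 + 4 + 9) / 6 = 29/6 = 4.8333
  mean(B) = (3 + 1 + 2 + 8 + 7 + 9) / 6 = 30/6 = 5
  x̄ = (4.8333, 5),  deviation x̄ - mu_0 = (4.8333, 5) - (3, 3) = (1.8333, 2).

Step 2 — sample covariance matrix, S[i,j] = (1/(n-1)) · Σ_k (x_{k,i} - mean_i) · (x_{k,j} - mean_j), divisor n-1 = 5:
  S[A,A] = ((-0.8333)·(-0.8333) + (0.1667)·(0.1667) + (-2.8333)·(-2.8333) + (0.1667)·(0.1667) + (-0.8333)·(-0.8333) + (4.1667)·(4.1667)) / 5 = 26.8333/5 = 5.3667
  S[A,B] = ((-0.8333)·(-2) + (0.1667)·(-4) + (-2.8333)·(-3) + (0.1667)·(3) + (-0.8333)·(2) + (4.1667)·(4)) / 5 = 25/5 = 5
  S[B,B] = ((-2)·(-2) + (-4)·(-4) + (-3)·(-3) + (3)·(3) + (2)·(2) + (4)·(4)) / 5 = 58/5 = 11.6
  S = [[5.3667, 5],
 [5, 11.6]].

Step 3 — invert S. det(S) = 5.3667·11.6 - (5)² = 37.2533.
  S^{-1} = (1/det) · [[d, -b], [-b, a]] = [[0.3114, -0.1342],
 [-0.1342, 0.1441]].

Step 4 — quadratic form (x̄ - mu_0)^T · S^{-1} · (x̄ - mu_0):
  S^{-1} · (x̄ - mu_0) = (0.3024, 0.0421),
  (x̄ - mu_0)^T · [...] = (1.8333)·(0.3024) + (2)·(0.0421) = 0.6386.

Step 5 — scale by n: T² = 6 · 0.6386 = 3.8314.

T² ≈ 3.8314


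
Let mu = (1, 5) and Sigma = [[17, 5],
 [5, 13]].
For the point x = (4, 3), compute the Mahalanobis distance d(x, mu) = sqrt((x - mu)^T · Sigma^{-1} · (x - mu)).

Step 1 — centre the observation: (x - mu) = (3, -2).

Step 2 — invert Sigma. det(Sigma) = 17·13 - (5)² = 196.
  Sigma^{-1} = (1/det) · [[d, -b], [-b, a]] = [[0.0663, -0.0255],
 [-0.0255, 0.0867]].

Step 3 — form the quadratic (x - mu)^T · Sigma^{-1} · (x - mu):
  Sigma^{-1} · (x - mu) = (0.25, -0.25).
  (x - mu)^T · [Sigma^{-1} · (x - mu)] = (3)·(0.25) + (-2)·(-0.25) = 1.25.

Step 4 — take square root: d = √(1.25) ≈ 1.118.

d(x, mu) = √(1.25) ≈ 1.118


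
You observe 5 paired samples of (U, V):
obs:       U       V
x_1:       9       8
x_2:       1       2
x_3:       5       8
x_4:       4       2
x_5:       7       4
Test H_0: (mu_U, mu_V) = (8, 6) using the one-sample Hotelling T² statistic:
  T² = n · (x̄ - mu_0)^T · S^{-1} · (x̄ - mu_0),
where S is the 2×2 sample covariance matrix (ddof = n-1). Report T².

Step 1 — sample mean vector:
  mean(U) = (9 + 1 + 5 + 4 + 7) / 5 = 26/5 = 5.2
  mean(V) = (8 + 2 + 8 + 2 + 4) / 5 = 24/5 = 4.8
  x̄ = (5.2, 4.8),  deviation x̄ - mu_0 = (5.2, 4.8) - (8, 6) = (-2.8, -1.2).

Step 2 — sample covariance matrix, S[i,j] = (1/(n-1)) · Σ_k (x_{k,i} - mean_i) · (x_{k,j} - mean_j), divisor n-1 = 4:
  S[U,U] = ((3.8)·(3.8) + (-4.2)·(-4.2) + (-0.2)·(-0.2) + (-1.2)·(-1.2) + (1.8)·(1.8)) / 4 = 36.8/4 = 9.2
  S[U,V] = ((3.8)·(3.2) + (-4.2)·(-2.8) + (-0.2)·(3.2) + (-1.2)·(-2.8) + (1.8)·(-0.8)) / 4 = 25.2/4 = 6.3
  S[V,V] = ((3.2)·(3.2) + (-2.8)·(-2.8) + (3.2)·(3.2) + (-2.8)·(-2.8) + (-0.8)·(-0.8)) / 4 = 36.8/4 = 9.2
  S = [[9.2, 6.3],
 [6.3, 9.2]].

Step 3 — invert S. det(S) = 9.2·9.2 - (6.3)² = 44.95.
  S^{-1} = (1/det) · [[d, -b], [-b, a]] = [[0.2047, -0.1402],
 [-0.1402, 0.2047]].

Step 4 — quadratic form (x̄ - mu_0)^T · S^{-1} · (x̄ - mu_0):
  S^{-1} · (x̄ - mu_0) = (-0.4049, 0.1468),
  (x̄ - mu_0)^T · [...] = (-2.8)·(-0.4049) + (-1.2)·(0.1468) = 0.9575.

Step 5 — scale by n: T² = 5 · 0.9575 = 4.7875.

T² ≈ 4.7875


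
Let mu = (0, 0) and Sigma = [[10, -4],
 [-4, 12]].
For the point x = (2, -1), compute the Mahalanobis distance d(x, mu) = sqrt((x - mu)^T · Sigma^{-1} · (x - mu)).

Step 1 — centre the observation: (x - mu) = (2, -1).

Step 2 — invert Sigma. det(Sigma) = 10·12 - (-4)² = 104.
  Sigma^{-1} = (1/det) · [[d, -b], [-b, a]] = [[0.1154, 0.0385],
 [0.0385, 0.0962]].

Step 3 — form the quadratic (x - mu)^T · Sigma^{-1} · (x - mu):
  Sigma^{-1} · (x - mu) = (0.1923, -0.0192).
  (x - mu)^T · [Sigma^{-1} · (x - mu)] = (2)·(0.1923) + (-1)·(-0.0192) = 0.4038.

Step 4 — take square root: d = √(0.4038) ≈ 0.6355.

d(x, mu) = √(0.4038) ≈ 0.6355


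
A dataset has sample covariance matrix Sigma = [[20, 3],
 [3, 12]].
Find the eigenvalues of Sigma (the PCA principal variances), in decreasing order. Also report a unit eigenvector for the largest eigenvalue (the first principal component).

Step 1 — characteristic polynomial of 2×2 Sigma:
  det(Sigma - λI) = λ² - trace · λ + det = 0.
  trace = 20 + 12 = 32, det = 20·12 - (3)² = 231.
Step 2 — discriminant:
  Δ = trace² - 4·det = 1024 - 924 = 100.
Step 3 — eigenvalues:
  λ = (trace ± √Δ)/2 = (32 ± 10)/2,
  λ_1 = 21,  λ_2 = 11.

Step 4 — unit eigenvector for λ_1: solve (Sigma - λ_1 I)v = 0. First row:
  (20 - 21)·v_x + (3)·v_y = 0, i.e. (-1)·v_x + (3)·v_y = 0,
  so v ∝ (b, λ_1 - a) = (3, 1) = u.
  ||u|| = √((3)² + (1)²) = √(10) ≈ 3.1623,
  v_1 = u/||u|| ≈ (0.9487, 0.3162) (||v_1|| = 1).

λ_1 = 21,  λ_2 = 11;  v_1 ≈ (0.9487, 0.3162)


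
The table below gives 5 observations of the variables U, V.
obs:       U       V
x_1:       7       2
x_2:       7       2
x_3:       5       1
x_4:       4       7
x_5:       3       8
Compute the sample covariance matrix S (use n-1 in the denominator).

Step 1 — column means:
  mean(U) = (7 + 7 + 5 + 4 + 3) / 5 = 26/5 = 5.2
  mean(V) = (2 + 2 + 1 + 7 + 8) / 5 = 20/5 = 4

Step 2 — sample covariance S[i,j] = (1/(n-1)) · Σ_k (x_{k,i} - mean_i) · (x_{k,j} - mean_j), with n-1 = 4.
  S[U,U] = ((1.8)·(1.8) + (1.8)·(1.8) + (-0.2)·(-0.2) + (-1.2)·(-1.2) + (-2.2)·(-2.2)) / 4 = 12.8/4 = 3.2
  S[U,V] = ((1.8)·(-2) + (1.8)·(-2) + (-0.2)·(-3) + (-1.2)·(3) + (-2.2)·(4)) / 4 = -19/4 = -4.75
  S[V,V] = ((-2)·(-2) + (-2)·(-2) + (-3)·(-3) + (3)·(3) + (4)·(4)) / 4 = 42/4 = 10.5

S is symmetric (S[j,i] = S[i,j]). Assembling:

S = [[3.2, -4.75],
 [-4.75, 10.5]]


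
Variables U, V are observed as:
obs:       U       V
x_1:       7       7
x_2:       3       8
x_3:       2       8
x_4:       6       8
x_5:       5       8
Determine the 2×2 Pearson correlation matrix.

Step 1 — column means:
  mean(U) = (7 + 3 + 2 + 6 + 5) / 5 = 23/5 = 4.6
  mean(V) = (7 + 8 + 8 + 8 + 8) / 5 = 39/5 = 7.8

Step 2 — sample variances and covariances s[i,j] = (1/(n-1)) · Σ_k (x_{k,i} - mean_i) · (x_{k,j} - mean_j), with n-1 = 4:
  s[U,U] = ((2.4)·(2.4) + (-1.6)·(-1.6) + (-2.6)·(-2.6) + (1.4)·(1.4) + (0.4)·(0.4)) / 4 = 17.2/4 = 4.3
  s[U,V] = ((2.4)·(-0.8) + (-1.6)·(0.2) + (-2.6)·(0.2) + (1.4)·(0.2) + (0.4)·(0.2)) / 4 = -2.4/4 = -0.6
  s[V,V] = ((-0.8)·(-0.8) + (0.2)·(0.2) + (0.2)·(0.2) + (0.2)·(0.2) + (0.2)·(0.2)) / 4 = 0.8/4 = 0.2
  Sample standard deviations s_i = √(s[i,i]):
  s(U) = √(4.3) = 2.0736
  s(V) = √(0.2) = 0.4472

Step 3 — r_{ij} = s_{ij} / (s_i · s_j):
  r[U,U] = 1 (diagonal).
  r[U,V] = -0.6 / (2.0736 · 0.4472) = -0.6 / 0.9274 = -0.647
  r[V,V] = 1 (diagonal).

R is symmetric with unit diagonal. Assembling:

R = [[1, -0.647],
 [-0.647, 1]]


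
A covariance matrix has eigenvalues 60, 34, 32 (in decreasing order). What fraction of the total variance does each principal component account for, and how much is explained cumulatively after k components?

Step 1 — total variance = trace(Sigma) = Σ λ_i = 60 + 34 + 32 = 126.

Step 2 — fraction explained by component i = λ_i / Σ λ:
  PC1: 60/126 = 0.4762
  PC2: 34/126 = 0.2698
  PC3: 32/126 = 0.254

Step 3 — cumulative fraction after k components = (λ_1 + ... + λ_k) / Σ λ:
  k = 1: 60/126 = 0.4762
  k = 2: (60 + 34)/126 = 94/126 = 0.746
  k = 3: (60 + 34 + 32)/126 = 126/126 = 1

Summary (fraction, with percent):

explained: PC1 0.4762 (47.62%), PC2 0.2698 (26.98%), PC3 0.254 (25.4%);  cumulative: 0.4762, 0.746, 1


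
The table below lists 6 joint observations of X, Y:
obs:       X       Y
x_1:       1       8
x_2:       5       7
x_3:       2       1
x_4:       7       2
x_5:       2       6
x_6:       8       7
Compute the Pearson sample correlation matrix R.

Step 1 — column means:
  mean(X) = (1 + 5 + 2 + 7 + 2 + 8) / 6 = 25/6 = 4.1667
  mean(Y) = (8 + 7 + 1 + 2 + 6 + 7) / 6 = 31/6 = 5.1667

Step 2 — sample variances and covariances s[i,j] = (1/(n-1)) · Σ_k (x_{k,i} - mean_i) · (x_{k,j} - mean_j), with n-1 = 5:
  s[X,X] = ((-3.1667)·(-3.1667) + (0.8333)·(0.8333) + (-2.1667)·(-2.1667) + (2.8333)·(2.8333) + (-2.1667)·(-2.1667) + (3.8333)·(3.8333)) / 5 = 42.8333/5 = 8.5667
  s[X,Y] = ((-3.1667)·(2.8333) + (0.8333)·(1.8333) + (-2.1667)·(-4.1667) + (2.8333)·(-3.1667) + (-2.1667)·(0.8333) + (3.8333)·(1.8333)) / 5 = -2.1667/5 = -0.4333
  s[Y,Y] = ((2.8333)·(2.8333) + (1.8333)·(1.8333) + (-4.1667)·(-4.1667) + (-3.1667)·(-3.1667) + (0.8333)·(0.8333) + (1.8333)·(1.8333)) / 5 = 42.8333/5 = 8.5667
  Sample standard deviations s_i = √(s[i,i]):
  s(X) = √(8.5667) = 2.9269
  s(Y) = √(8.5667) = 2.9269

Step 3 — r_{ij} = s_{ij} / (s_i · s_j):
  r[X,X] = 1 (diagonal).
  r[X,Y] = -0.4333 / (2.9269 · 2.9269) = -0.4333 / 8.5667 = -0.0506
  r[Y,Y] = 1 (diagonal).

R is symmetric with unit diagonal. Assembling:

R = [[1, -0.0506],
 [-0.0506, 1]]


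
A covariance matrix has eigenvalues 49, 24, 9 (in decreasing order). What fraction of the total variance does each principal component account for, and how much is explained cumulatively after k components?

Step 1 — total variance = trace(Sigma) = Σ λ_i = 49 + 24 + 9 = 82.

Step 2 — fraction explained by component i = λ_i / Σ λ:
  PC1: 49/82 = 0.5976
  PC2: 24/82 = 0.2927
  PC3: 9/82 = 0.1098

Step 3 — cumulative fraction after k components = (λ_1 + ... + λ_k) / Σ λ:
  k = 1: 49/82 = 0.5976
  k = 2: (49 + 24)/82 = 73/82 = 0.8902
  k = 3: (49 + 24 + 9)/82 = 82/82 = 1

Summary (fraction, with percent):

explained: PC1 0.5976 (59.76%), PC2 0.2927 (29.27%), PC3 0.1098 (10.98%);  cumulative: 0.5976, 0.8902, 1


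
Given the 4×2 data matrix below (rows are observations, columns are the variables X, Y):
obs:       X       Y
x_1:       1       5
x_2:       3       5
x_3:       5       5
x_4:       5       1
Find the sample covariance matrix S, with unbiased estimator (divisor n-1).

Step 1 — column means:
  mean(X) = (1 + 3 + 5 + 5) / 4 = 14/4 = 3.5
  mean(Y) = (5 + 5 + 5 + 1) / 4 = 16/4 = 4

Step 2 — sample covariance S[i,j] = (1/(n-1)) · Σ_k (x_{k,i} - mean_i) · (x_{k,j} - mean_j), with n-1 = 3.
  S[X,X] = ((-2.5)·(-2.5) + (-0.5)·(-0.5) + (1.5)·(1.5) + (1.5)·(1.5)) / 3 = 11/3 = 3.6667
  S[X,Y] = ((-2.5)·(1) + (-0.5)·(1) + (1.5)·(1) + (1.5)·(-3)) / 3 = -6/3 = -2
  S[Y,Y] = ((1)·(1) + (1)·(1) + (1)·(1) + (-3)·(-3)) / 3 = 12/3 = 4

S is symmetric (S[j,i] = S[i,j]). Assembling:

S = [[3.6667, -2],
 [-2, 4]]


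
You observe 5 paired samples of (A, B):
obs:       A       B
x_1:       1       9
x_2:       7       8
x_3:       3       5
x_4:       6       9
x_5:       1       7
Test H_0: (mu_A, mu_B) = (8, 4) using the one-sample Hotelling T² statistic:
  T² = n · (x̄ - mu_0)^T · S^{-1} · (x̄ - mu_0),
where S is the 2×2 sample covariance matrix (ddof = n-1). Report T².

Step 1 — sample mean vector:
  mean(A) = (1 + 7 + 3 + 6 + 1) / 5 = 18/5 = 3.6
  mean(B) = (9 + 8 + 5 + 9 + 7) / 5 = 38/5 = 7.6
  x̄ = (3.6, 7.6),  deviation x̄ - mu_0 = (3.6, 7.6) - (8, 4) = (-4.4, 3.6).

Step 2 — sample covariance matrix, S[i,j] = (1/(n-1)) · Σ_k (x_{k,i} - mean_i) · (x_{k,j} - mean_j), divisor n-1 = 4:
  S[A,A] = ((-2.6)·(-2.6) + (3.4)·(3.4) + (-0.6)·(-0.6) + (2.4)·(2.4) + (-2.6)·(-2.6)) / 4 = 31.2/4 = 7.8
  S[A,B] = ((-2.6)·(1.4) + (3.4)·(0.4) + (-0.6)·(-2.6) + (2.4)·(1.4) + (-2.6)·(-0.6)) / 4 = 4.2/4 = 1.05
  S[B,B] = ((1.4)·(1.4) + (0.4)·(0.4) + (-2.6)·(-2.6) + (1.4)·(1.4) + (-0.6)·(-0.6)) / 4 = 11.2/4 = 2.8
  S = [[7.8, 1.05],
 [1.05, 2.8]].

Step 3 — invert S. det(S) = 7.8·2.8 - (1.05)² = 20.7375.
  S^{-1} = (1/det) · [[d, -b], [-b, a]] = [[0.135, -0.0506],
 [-0.0506, 0.3761]].

Step 4 — quadratic form (x̄ - mu_0)^T · S^{-1} · (x̄ - mu_0):
  S^{-1} · (x̄ - mu_0) = (-0.7764, 1.5769),
  (x̄ - mu_0)^T · [...] = (-4.4)·(-0.7764) + (3.6)·(1.5769) = 9.0927.

Step 5 — scale by n: T² = 5 · 9.0927 = 45.4635.

T² ≈ 45.4635


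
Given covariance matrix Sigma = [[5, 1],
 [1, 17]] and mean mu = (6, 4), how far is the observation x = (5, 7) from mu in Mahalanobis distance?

Step 1 — centre the observation: (x - mu) = (-1, 3).

Step 2 — invert Sigma. det(Sigma) = 5·17 - (1)² = 84.
  Sigma^{-1} = (1/det) · [[d, -b], [-b, a]] = [[0.2024, -0.0119],
 [-0.0119, 0.0595]].

Step 3 — form the quadratic (x - mu)^T · Sigma^{-1} · (x - mu):
  Sigma^{-1} · (x - mu) = (-0.2381, 0.1905).
  (x - mu)^T · [Sigma^{-1} · (x - mu)] = (-1)·(-0.2381) + (3)·(0.1905) = 0.8095.

Step 4 — take square root: d = √(0.8095) ≈ 0.8997.

d(x, mu) = √(0.8095) ≈ 0.8997


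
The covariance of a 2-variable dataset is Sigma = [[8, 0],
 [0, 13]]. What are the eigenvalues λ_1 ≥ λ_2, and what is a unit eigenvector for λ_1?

Step 1 — characteristic polynomial of 2×2 Sigma:
  det(Sigma - λI) = λ² - trace · λ + det = 0.
  trace = 8 + 13 = 21, det = 8·13 - (0)² = 104.
Step 2 — discriminant:
  Δ = trace² - 4·det = 441 - 416 = 25.
Step 3 — eigenvalues:
  λ = (trace ± √Δ)/2 = (21 ± 5)/2,
  λ_1 = 13,  λ_2 = 8.

Step 4 — unit eigenvector for λ_1: Sigma is diagonal, so its eigenvectors are the coordinate axes. λ_1 = 13 is the diagonal entry on the second coordinate axis, hence
  v_1 = (0, 1) (||v_1|| = 1).

λ_1 = 13,  λ_2 = 8;  v_1 ≈ (0, 1)


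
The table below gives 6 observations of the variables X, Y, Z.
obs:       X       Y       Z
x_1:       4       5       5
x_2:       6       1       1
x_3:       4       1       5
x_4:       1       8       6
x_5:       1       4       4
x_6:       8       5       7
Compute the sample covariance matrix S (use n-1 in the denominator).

Step 1 — column means:
  mean(X) = (4 + 6 + 4 + 1 + 1 + 8) / 6 = 24/6 = 4
  mean(Y) = (5 + 1 + 1 + 8 + 4 + 5) / 6 = 24/6 = 4
  mean(Z) = (5 + 1 + 5 + 6 + 4 + 7) / 6 = 28/6 = 4.6667

Step 2 — sample covariance S[i,j] = (1/(n-1)) · Σ_k (x_{k,i} - mean_i) · (x_{k,j} - mean_j), with n-1 = 5.
  S[X,X] = ((0)·(0) + (2)·(2) + (0)·(0) + (-3)·(-3) + (-3)·(-3) + (4)·(4)) / 5 = 38/5 = 7.6
  S[X,Y] = ((0)·(1) + (2)·(-3) + (0)·(-3) + (-3)·(4) + (-3)·(0) + (4)·(1)) / 5 = -14/5 = -2.8
  S[X,Z] = ((0)·(0.3333) + (2)·(-3.6667) + (0)·(0.3333) + (-3)·(1.3333) + (-3)·(-0.6667) + (4)·(2.3333)) / 5 = 0/5 = 0
  S[Y,Y] = ((1)·(1) + (-3)·(-3) + (-3)·(-3) + (4)·(4) + (0)·(0) + (1)·(1)) / 5 = 36/5 = 7.2
  S[Y,Z] = ((1)·(0.3333) + (-3)·(-3.6667) + (-3)·(0.3333) + (4)·(1.3333) + (0)·(-0.6667) + (1)·(2.3333)) / 5 = 18/5 = 3.6
  S[Z,Z] = ((0.3333)·(0.3333) + (-3.6667)·(-3.6667) + (0.3333)·(0.3333) + (1.3333)·(1.3333) + (-0.6667)·(-0.6667) + (2.3333)·(2.3333)) / 5 = 21.3333/5 = 4.2667

S is symmetric (S[j,i] = S[i,j]). Assembling:

S = [[7.6, -2.8, 0],
 [-2.8, 7.2, 3.6],
 [0, 3.6, 4.2667]]


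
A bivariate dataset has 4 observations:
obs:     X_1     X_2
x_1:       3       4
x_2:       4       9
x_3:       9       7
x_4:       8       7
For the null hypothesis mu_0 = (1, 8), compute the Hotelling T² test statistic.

Step 1 — sample mean vector:
  mean(X_1) = (3 + 4 + 9 + 8) / 4 = 24/4 = 6
  mean(X_2) = (4 + 9 + 7 + 7) / 4 = 27/4 = 6.75
  x̄ = (6, 6.75),  deviation x̄ - mu_0 = (6, 6.75) - (1, 8) = (5, -1.25).

Step 2 — sample covariance matrix, S[i,j] = (1/(n-1)) · Σ_k (x_{k,i} - mean_i) · (x_{k,j} - mean_j), divisor n-1 = 3:
  S[X_1,X_1] = ((-3)·(-3) + (-2)·(-2) + (3)·(3) + (2)·(2)) / 3 = 26/3 = 8.6667
  S[X_1,X_2] = ((-3)·(-2.75) + (-2)·(2.25) + (3)·(0.25) + (2)·(0.25)) / 3 = 5/3 = 1.6667
  S[X_2,X_2] = ((-2.75)·(-2.75) + (2.25)·(2.25) + (0.25)·(0.25) + (0.25)·(0.25)) / 3 = 12.75/3 = 4.25
  S = [[8.6667, 1.6667],
 [1.6667, 4.25]].

Step 3 — invert S. det(S) = 8.6667·4.25 - (1.6667)² = 34.0556.
  S^{-1} = (1/det) · [[d, -b], [-b, a]] = [[0.1248, -0.0489],
 [-0.0489, 0.2545]].

Step 4 — quadratic form (x̄ - mu_0)^T · S^{-1} · (x̄ - mu_0):
  S^{-1} · (x̄ - mu_0) = (0.6852, -0.5628),
  (x̄ - mu_0)^T · [...] = (5)·(0.6852) + (-1.25)·(-0.5628) = 4.1293.

Step 5 — scale by n: T² = 4 · 4.1293 = 16.5171.

T² ≈ 16.5171


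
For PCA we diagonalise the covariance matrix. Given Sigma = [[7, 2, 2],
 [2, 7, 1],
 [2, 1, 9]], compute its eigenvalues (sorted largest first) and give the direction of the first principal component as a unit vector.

Step 1 — characteristic polynomial p(λ) = det(λI - Sigma) = λ³ - tr·λ² + c_1·λ - det, where tr = trace, c_1 = sum of the principal 2×2 minors, det = det(Sigma):
  tr = 7 + 7 + 9 = 23,
  c_1 = (7·7 - (2)²) + (7·9 - (2)²) + (7·9 - (1)²) = 45 + 59 + 62 = 166,
  det = 7·(7·9 - (1)²) - (2)·((2)·9 - (1)·(2)) + (2)·((2)·(1) - 7·(2)) = 7·(62) - (2)·(16) + (2)·(-12) = 378.
  So p(λ) = λ³ - 23λ² + 166λ - 378.
Step 2 — look for an integer root (rational root theorem: any rational root is an integer divisor of 378). Testing λ = 7:
  p(7) = 343 - 1127 + 1162 - 378 = 0  ✓
  Dividing out (λ - 7): p(λ) = (λ - 7)(λ² - 16λ + 54).
Step 3 — remaining eigenvalues from the quadratic λ² - 16λ + 54 = 0:
  Δ = 16² - 4·54 = 256 - 216 = 40,  λ = (16 ± √40)/2 = (16 ± 6.3246)/2 ≈ 11.1623 or 4.8377.
  Sorted: λ_1 = 11.1623,  λ_2 = 7,  λ_3 = 4.8377  (check: sum = 23 = tr ✓).

Step 4 — unit eigenvector for λ_1 ≈ 11.1623: v spans the null space of (Sigma - λ_1 I), whose rows are
  r_1 = (-4.1623, 2, 2),  r_2 = (2, -4.1623, 1),  r_3 = (2, 1, -2.1623).
  v is orthogonal to every row, so take v ∝ r_1 × r_2 = ((2)·(1) - (2)·(-4.1623), (2)·(2) - (-4.1623)·(1), (-4.1623)·(-4.1623) - (2)·(2)) ≈ (10.3246, 8.1623, 13.3246).
  Let u = (10.3246, 8.1623, 13.3246).
  ||u|| = √((10.3246)² + (8.1623)² + (13.3246)²) = √(350.763) ≈ 18.7287,  v_1 = u/||u|| ≈ (0.5513, 0.4358, 0.7115) (||v_1|| = 1).

λ_1 = 11.1623,  λ_2 = 7,  λ_3 = 4.8377;  v_1 ≈ (0.5513, 0.4358, 0.7115)


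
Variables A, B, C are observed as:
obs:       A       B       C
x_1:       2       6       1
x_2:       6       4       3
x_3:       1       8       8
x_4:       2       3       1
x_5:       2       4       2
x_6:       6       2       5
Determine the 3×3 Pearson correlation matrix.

Step 1 — column means:
  mean(A) = (2 + 6 + 1 + 2 + 2 + 6) / 6 = 19/6 = 3.1667
  mean(B) = (6 + 4 + 8 + 3 + 4 + 2) / 6 = 27/6 = 4.5
  mean(C) = (1 + 3 + 8 + 1 + 2 + 5) / 6 = 20/6 = 3.3333

Step 2 — sample variances and covariances s[i,j] = (1/(n-1)) · Σ_k (x_{k,i} - mean_i) · (x_{k,j} - mean_j), with n-1 = 5:
  s[A,A] = ((-1.1667)·(-1.1667) + (2.8333)·(2.8333) + (-2.1667)·(-2.1667) + (-1.1667)·(-1.1667) + (-1.1667)·(-1.1667) + (2.8333)·(2.8333)) / 5 = 24.8333/5 = 4.9667
  s[A,B] = ((-1.1667)·(1.5) + (2.8333)·(-0.5) + (-2.1667)·(3.5) + (-1.1667)·(-1.5) + (-1.1667)·(-0.5) + (2.8333)·(-2.5)) / 5 = -15.5/5 = -3.1
  s[A,C] = ((-1.1667)·(-2.3333) + (2.8333)·(-0.3333) + (-2.1667)·(4.6667) + (-1.1667)·(-2.3333) + (-1.1667)·(-1.3333) + (2.8333)·(1.6667)) / 5 = 0.6667/5 = 0.1333
  s[B,B] = ((1.5)·(1.5) + (-0.5)·(-0.5) + (3.5)·(3.5) + (-1.5)·(-1.5) + (-0.5)·(-0.5) + (-2.5)·(-2.5)) / 5 = 23.5/5 = 4.7
  s[B,C] = ((1.5)·(-2.3333) + (-0.5)·(-0.3333) + (3.5)·(4.6667) + (-1.5)·(-2.3333) + (-0.5)·(-1.3333) + (-2.5)·(1.6667)) / 5 = 13/5 = 2.6
  s[C,C] = ((-2.3333)·(-2.3333) + (-0.3333)·(-0.3333) + (4.6667)·(4.6667) + (-2.3333)·(-2.3333) + (-1.3333)·(-1.3333) + (1.6667)·(1.6667)) / 5 = 37.3333/5 = 7.4667
  Sample standard deviations s_i = √(s[i,i]):
  s(A) = √(4.9667) = 2.2286
  s(B) = √(4.7) = 2.1679
  s(C) = √(7.4667) = 2.7325

Step 3 — r_{ij} = s_{ij} / (s_i · s_j):
  r[A,A] = 1 (diagonal).
  r[A,B] = -3.1 / (2.2286 · 2.1679) = -3.1 / 4.8315 = -0.6416
  r[A,C] = 0.1333 / (2.2286 · 2.7325) = 0.1333 / 6.0897 = 0.0219
  r[B,B] = 1 (diagonal).
  r[B,C] = 2.6 / (2.1679 · 2.7325) = 2.6 / 5.924 = 0.4389
  r[C,C] = 1 (diagonal).

R is symmetric with unit diagonal. Assembling:

R = [[1, -0.6416, 0.0219],
 [-0.6416, 1, 0.4389],
 [0.0219, 0.4389, 1]]


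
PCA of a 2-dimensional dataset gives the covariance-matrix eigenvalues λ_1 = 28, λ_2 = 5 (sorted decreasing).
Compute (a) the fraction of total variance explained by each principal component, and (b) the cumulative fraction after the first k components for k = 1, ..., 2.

Step 1 — total variance = trace(Sigma) = Σ λ_i = 28 + 5 = 33.

Step 2 — fraction explained by component i = λ_i / Σ λ:
  PC1: 28/33 = 0.8485
  PC2: 5/33 = 0.1515

Step 3 — cumulative fraction after k components = (λ_1 + ... + λ_k) / Σ λ:
  k = 1: 28/33 = 0.8485
  k = 2: (28 + 5)/33 = 33/33 = 1

Summary (fraction, with percent):

explained: PC1 0.8485 (84.85%), PC2 0.1515 (15.15%);  cumulative: 0.8485, 1


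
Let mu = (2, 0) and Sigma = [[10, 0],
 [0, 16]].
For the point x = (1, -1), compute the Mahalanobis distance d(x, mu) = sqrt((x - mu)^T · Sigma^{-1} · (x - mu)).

Step 1 — centre the observation: (x - mu) = (-1, -1).

Step 2 — invert Sigma. det(Sigma) = 10·16 - (0)² = 160.
  Sigma^{-1} = (1/det) · [[d, -b], [-b, a]] = [[0.1, 0],
 [0, 0.0625]].

Step 3 — form the quadratic (x - mu)^T · Sigma^{-1} · (x - mu):
  Sigma^{-1} · (x - mu) = (-0.1, -0.0625).
  (x - mu)^T · [Sigma^{-1} · (x - mu)] = (-1)·(-0.1) + (-1)·(-0.0625) = 0.1625.

Step 4 — take square root: d = √(0.1625) ≈ 0.4031.

d(x, mu) = √(0.1625) ≈ 0.4031


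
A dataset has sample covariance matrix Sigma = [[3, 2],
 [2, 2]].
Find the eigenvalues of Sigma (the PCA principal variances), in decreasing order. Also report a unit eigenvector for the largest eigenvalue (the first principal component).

Step 1 — characteristic polynomial of 2×2 Sigma:
  det(Sigma - λI) = λ² - trace · λ + det = 0.
  trace = 3 + 2 = 5, det = 3·2 - (2)² = 2.
Step 2 — discriminant:
  Δ = trace² - 4·det = 25 - 8 = 17.
Step 3 — eigenvalues:
  λ = (trace ± √Δ)/2 = (5 ± 4.1231)/2,
  λ_1 = 4.5616,  λ_2 = 0.4384.

Step 4 — unit eigenvector for λ_1: solve (Sigma - λ_1 I)v = 0. First row:
  (3 - 4.5616)·v_x + (2)·v_y = 0, i.e. (-1.5616)·v_x + (2)·v_y = 0,
  so v ∝ (b, λ_1 - a) = (2, 1.5616) = u.
  ||u|| = √((2)² + (1.5616)²) = √(6.4384) ≈ 2.5374,
  v_1 = u/||u|| ≈ (0.7882, 0.6154) (||v_1|| = 1).

λ_1 = 4.5616,  λ_2 = 0.4384;  v_1 ≈ (0.7882, 0.6154)


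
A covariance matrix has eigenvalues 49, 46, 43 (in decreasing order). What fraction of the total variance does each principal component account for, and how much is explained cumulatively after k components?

Step 1 — total variance = trace(Sigma) = Σ λ_i = 49 + 46 + 43 = 138.

Step 2 — fraction explained by component i = λ_i / Σ λ:
  PC1: 49/138 = 0.3551
  PC2: 46/138 = 0.3333
  PC3: 43/138 = 0.3116

Step 3 — cumulative fraction after k components = (λ_1 + ... + λ_k) / Σ λ:
  k = 1: 49/138 = 0.3551
  k = 2: (49 + 46)/138 = 95/138 = 0.6884
  k = 3: (49 + 46 + 43)/138 = 138/138 = 1

Summary (fraction, with percent):

explained: PC1 0.3551 (35.51%), PC2 0.3333 (33.33%), PC3 0.3116 (31.16%);  cumulative: 0.3551, 0.6884, 1


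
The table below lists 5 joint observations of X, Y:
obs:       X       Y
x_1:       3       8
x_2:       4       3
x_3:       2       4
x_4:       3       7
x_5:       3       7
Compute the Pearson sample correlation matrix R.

Step 1 — column means:
  mean(X) = (3 + 4 + 2 + 3 + 3) / 5 = 15/5 = 3
  mean(Y) = (8 + 3 + 4 + 7 + 7) / 5 = 29/5 = 5.8

Step 2 — sample variances and covariances s[i,j] = (1/(n-1)) · Σ_k (x_{k,i} - mean_i) · (x_{k,j} - mean_j), with n-1 = 4:
  s[X,X] = ((0)·(0) + (1)·(1) + (-1)·(-1) + (0)·(0) + (0)·(0)) / 4 = 2/4 = 0.5
  s[X,Y] = ((0)·(2.2) + (1)·(-2.8) + (-1)·(-1.8) + (0)·(1.2) + (0)·(1.2)) / 4 = -1/4 = -0.25
  s[Y,Y] = ((2.2)·(2.2) + (-2.8)·(-2.8) + (-1.8)·(-1.8) + (1.2)·(1.2) + (1.2)·(1.2)) / 4 = 18.8/4 = 4.7
  Sample standard deviations s_i = √(s[i,i]):
  s(X) = √(0.5) = 0.7071
  s(Y) = √(4.7) = 2.1679

Step 3 — r_{ij} = s_{ij} / (s_i · s_j):
  r[X,X] = 1 (diagonal).
  r[X,Y] = -0.25 / (0.7071 · 2.1679) = -0.25 / 1.533 = -0.1631
  r[Y,Y] = 1 (diagonal).

R is symmetric with unit diagonal. Assembling:

R = [[1, -0.1631],
 [-0.1631, 1]]


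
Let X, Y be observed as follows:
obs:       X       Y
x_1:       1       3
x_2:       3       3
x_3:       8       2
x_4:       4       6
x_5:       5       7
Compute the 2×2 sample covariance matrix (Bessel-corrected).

Step 1 — column means:
  mean(X) = (1 + 3 + 8 + 4 + 5) / 5 = 21/5 = 4.2
  mean(Y) = (3 + 3 + 2 + 6 + 7) / 5 = 21/5 = 4.2

Step 2 — sample covariance S[i,j] = (1/(n-1)) · Σ_k (x_{k,i} - mean_i) · (x_{k,j} - mean_j), with n-1 = 4.
  S[X,X] = ((-3.2)·(-3.2) + (-1.2)·(-1.2) + (3.8)·(3.8) + (-0.2)·(-0.2) + (0.8)·(0.8)) / 4 = 26.8/4 = 6.7
  S[X,Y] = ((-3.2)·(-1.2) + (-1.2)·(-1.2) + (3.8)·(-2.2) + (-0.2)·(1.8) + (0.8)·(2.8)) / 4 = -1.2/4 = -0.3
  S[Y,Y] = ((-1.2)·(-1.2) + (-1.2)·(-1.2) + (-2.2)·(-2.2) + (1.8)·(1.8) + (2.8)·(2.8)) / 4 = 18.8/4 = 4.7

S is symmetric (S[j,i] = S[i,j]). Assembling:

S = [[6.7, -0.3],
 [-0.3, 4.7]]


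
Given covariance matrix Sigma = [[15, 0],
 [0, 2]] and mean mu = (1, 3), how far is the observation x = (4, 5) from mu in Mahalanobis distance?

Step 1 — centre the observation: (x - mu) = (3, 2).

Step 2 — invert Sigma. det(Sigma) = 15·2 - (0)² = 30.
  Sigma^{-1} = (1/det) · [[d, -b], [-b, a]] = [[0.0667, 0],
 [0, 0.5]].

Step 3 — form the quadratic (x - mu)^T · Sigma^{-1} · (x - mu):
  Sigma^{-1} · (x - mu) = (0.2, 1).
  (x - mu)^T · [Sigma^{-1} · (x - mu)] = (3)·(0.2) + (2)·(1) = 2.6.

Step 4 — take square root: d = √(2.6) ≈ 1.6125.

d(x, mu) = √(2.6) ≈ 1.6125


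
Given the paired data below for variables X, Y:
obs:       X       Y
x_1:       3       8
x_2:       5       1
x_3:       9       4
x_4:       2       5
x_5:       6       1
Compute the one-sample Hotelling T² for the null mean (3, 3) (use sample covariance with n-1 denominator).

Step 1 — sample mean vector:
  mean(X) = (3 + 5 + 9 + 2 + 6) / 5 = 25/5 = 5
  mean(Y) = (8 + 1 + 4 + 5 + 1) / 5 = 19/5 = 3.8
  x̄ = (5, 3.8),  deviation x̄ - mu_0 = (5, 3.8) - (3, 3) = (2, 0.8).

Step 2 — sample covariance matrix, S[i,j] = (1/(n-1)) · Σ_k (x_{k,i} - mean_i) · (x_{k,j} - mean_j), divisor n-1 = 4:
  S[X,X] = ((-2)·(-2) + (0)·(0) + (4)·(4) + (-3)·(-3) + (1)·(1)) / 4 = 30/4 = 7.5
  S[X,Y] = ((-2)·(4.2) + (0)·(-2.8) + (4)·(0.2) + (-3)·(1.2) + (1)·(-2.8)) / 4 = -14/4 = -3.5
  S[Y,Y] = ((4.2)·(4.2) + (-2.8)·(-2.8) + (0.2)·(0.2) + (1.2)·(1.2) + (-2.8)·(-2.8)) / 4 = 34.8/4 = 8.7
  S = [[7.5, -3.5],
 [-3.5, 8.7]].

Step 3 — invert S. det(S) = 7.5·8.7 - (-3.5)² = 53.
  S^{-1} = (1/det) · [[d, -b], [-b, a]] = [[0.1642, 0.066],
 [0.066, 0.1415]].

Step 4 — quadratic form (x̄ - mu_0)^T · S^{-1} · (x̄ - mu_0):
  S^{-1} · (x̄ - mu_0) = (0.3811, 0.2453),
  (x̄ - mu_0)^T · [...] = (2)·(0.3811) + (0.8)·(0.2453) = 0.9585.

Step 5 — scale by n: T² = 5 · 0.9585 = 4.7925.

T² ≈ 4.7925


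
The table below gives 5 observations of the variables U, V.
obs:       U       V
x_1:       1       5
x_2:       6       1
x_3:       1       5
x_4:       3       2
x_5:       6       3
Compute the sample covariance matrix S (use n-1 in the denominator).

Step 1 — column means:
  mean(U) = (1 + 6 + 1 + 3 + 6) / 5 = 17/5 = 3.4
  mean(V) = (5 + 1 + 5 + 2 + 3) / 5 = 16/5 = 3.2

Step 2 — sample covariance S[i,j] = (1/(n-1)) · Σ_k (x_{k,i} - mean_i) · (x_{k,j} - mean_j), with n-1 = 4.
  S[U,U] = ((-2.4)·(-2.4) + (2.6)·(2.6) + (-2.4)·(-2.4) + (-0.4)·(-0.4) + (2.6)·(2.6)) / 4 = 25.2/4 = 6.3
  S[U,V] = ((-2.4)·(1.8) + (2.6)·(-2.2) + (-2.4)·(1.8) + (-0.4)·(-1.2) + (2.6)·(-0.2)) / 4 = -14.4/4 = -3.6
  S[V,V] = ((1.8)·(1.8) + (-2.2)·(-2.2) + (1.8)·(1.8) + (-1.2)·(-1.2) + (-0.2)·(-0.2)) / 4 = 12.8/4 = 3.2

S is symmetric (S[j,i] = S[i,j]). Assembling:

S = [[6.3, -3.6],
 [-3.6, 3.2]]


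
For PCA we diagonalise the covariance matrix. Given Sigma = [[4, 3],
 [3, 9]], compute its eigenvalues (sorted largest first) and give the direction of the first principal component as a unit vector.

Step 1 — characteristic polynomial of 2×2 Sigma:
  det(Sigma - λI) = λ² - trace · λ + det = 0.
  trace = 4 + 9 = 13, det = 4·9 - (3)² = 27.
Step 2 — discriminant:
  Δ = trace² - 4·det = 169 - 108 = 61.
Step 3 — eigenvalues:
  λ = (trace ± √Δ)/2 = (13 ± 7.8102)/2,
  λ_1 = 10.4051,  λ_2 = 2.5949.

Step 4 — unit eigenvector for λ_1: solve (Sigma - λ_1 I)v = 0. First row:
  (4 - 10.4051)·v_x + (3)·v_y = 0, i.e. (-6.4051)·v_x + (3)·v_y = 0,
  so v ∝ (b, λ_1 - a) = (3, 6.4051) = u.
  ||u|| = √((3)² + (6.4051)²) = √(50.0256) ≈ 7.0729,
  v_1 = u/||u|| ≈ (0.4242, 0.9056) (||v_1|| = 1).

λ_1 = 10.4051,  λ_2 = 2.5949;  v_1 ≈ (0.4242, 0.9056)


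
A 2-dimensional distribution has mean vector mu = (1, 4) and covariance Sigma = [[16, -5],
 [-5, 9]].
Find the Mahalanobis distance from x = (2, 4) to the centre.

Step 1 — centre the observation: (x - mu) = (1, 0).

Step 2 — invert Sigma. det(Sigma) = 16·9 - (-5)² = 119.
  Sigma^{-1} = (1/det) · [[d, -b], [-b, a]] = [[0.0756, 0.042],
 [0.042, 0.1345]].

Step 3 — form the quadratic (x - mu)^T · Sigma^{-1} · (x - mu):
  Sigma^{-1} · (x - mu) = (0.0756, 0.042).
  (x - mu)^T · [Sigma^{-1} · (x - mu)] = (1)·(0.0756) + (0)·(0.042) = 0.0756.

Step 4 — take square root: d = √(0.0756) ≈ 0.275.

d(x, mu) = √(0.0756) ≈ 0.275


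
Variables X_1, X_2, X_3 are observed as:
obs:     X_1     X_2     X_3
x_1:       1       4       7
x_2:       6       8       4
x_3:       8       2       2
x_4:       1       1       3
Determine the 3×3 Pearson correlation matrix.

Step 1 — column means:
  mean(X_1) = (1 + 6 + 8 + 1) / 4 = 16/4 = 4
  mean(X_2) = (4 + 8 + 2 + 1) / 4 = 15/4 = 3.75
  mean(X_3) = (7 + 4 + 2 + 3) / 4 = 16/4 = 4

Step 2 — sample variances and covariances s[i,j] = (1/(n-1)) · Σ_k (x_{k,i} - mean_i) · (x_{k,j} - mean_j), with n-1 = 3:
  s[X_1,X_1] = ((-3)·(-3) + (2)·(2) + (4)·(4) + (-3)·(-3)) / 3 = 38/3 = 12.6667
  s[X_1,X_2] = ((-3)·(0.25) + (2)·(4.25) + (4)·(-1.75) + (-3)·(-2.75)) / 3 = 9/3 = 3
  s[X_1,X_3] = ((-3)·(3) + (2)·(0) + (4)·(-2) + (-3)·(-1)) / 3 = -14/3 = -4.6667
  s[X_2,X_2] = ((0.25)·(0.25) + (4.25)·(4.25) + (-1.75)·(-1.75) + (-2.75)·(-2.75)) / 3 = 28.75/3 = 9.5833
  s[X_2,X_3] = ((0.25)·(3) + (4.25)·(0) + (-1.75)·(-2) + (-2.75)·(-1)) / 3 = 7/3 = 2.3333
  s[X_3,X_3] = ((3)·(3) + (0)·(0) + (-2)·(-2) + (-1)·(-1)) / 3 = 14/3 = 4.6667
  Sample standard deviations s_i = √(s[i,i]):
  s(X_1) = √(12.6667) = 3.559
  s(X_2) = √(9.5833) = 3.0957
  s(X_3) = √(4.6667) = 2.1602

Step 3 — r_{ij} = s_{ij} / (s_i · s_j):
  r[X_1,X_1] = 1 (diagonal).
  r[X_1,X_2] = 3 / (3.559 · 3.0957) = 3 / 11.0177 = 0.2723
  r[X_1,X_3] = -4.6667 / (3.559 · 2.1602) = -4.6667 / 7.6884 = -0.607
  r[X_2,X_2] = 1 (diagonal).
  r[X_2,X_3] = 2.3333 / (3.0957 · 2.1602) = 2.3333 / 6.6875 = 0.3489
  r[X_3,X_3] = 1 (diagonal).

R is symmetric with unit diagonal. Assembling:

R = [[1, 0.2723, -0.607],
 [0.2723, 1, 0.3489],
 [-0.607, 0.3489, 1]]


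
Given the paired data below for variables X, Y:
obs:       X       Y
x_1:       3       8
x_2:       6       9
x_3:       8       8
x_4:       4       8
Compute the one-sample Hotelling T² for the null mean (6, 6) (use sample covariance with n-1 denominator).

Step 1 — sample mean vector:
  mean(X) = (3 + 6 + 8 + 4) / 4 = 21/4 = 5.25
  mean(Y) = (8 + 9 + 8 + 8) / 4 = 33/4 = 8.25
  x̄ = (5.25, 8.25),  deviation x̄ - mu_0 = (5.25, 8.25) - (6, 6) = (-0.75, 2.25).

Step 2 — sample covariance matrix, S[i,j] = (1/(n-1)) · Σ_k (x_{k,i} - mean_i) · (x_{k,j} - mean_j), divisor n-1 = 3:
  S[X,X] = ((-2.25)·(-2.25) + (0.75)·(0.75) + (2.75)·(2.75) + (-1.25)·(-1.25)) / 3 = 14.75/3 = 4.9167
  S[X,Y] = ((-2.25)·(-0.25) + (0.75)·(0.75) + (2.75)·(-0.25) + (-1.25)·(-0.25)) / 3 = 0.75/3 = 0.25
  S[Y,Y] = ((-0.25)·(-0.25) + (0.75)·(0.75) + (-0.25)·(-0.25) + (-0.25)·(-0.25)) / 3 = 0.75/3 = 0.25
  S = [[4.9167, 0.25],
 [0.25, 0.25]].

Step 3 — invert S. det(S) = 4.9167·0.25 - (0.25)² = 1.1667.
  S^{-1} = (1/det) · [[d, -b], [-b, a]] = [[0.2143, -0.2143],
 [-0.2143, 4.2143]].

Step 4 — quadratic form (x̄ - mu_0)^T · S^{-1} · (x̄ - mu_0):
  S^{-1} · (x̄ - mu_0) = (-0.6429, 9.6429),
  (x̄ - mu_0)^T · [...] = (-0.75)·(-0.6429) + (2.25)·(9.6429) = 22.1786.

Step 5 — scale by n: T² = 4 · 22.1786 = 88.7143.

T² ≈ 88.7143


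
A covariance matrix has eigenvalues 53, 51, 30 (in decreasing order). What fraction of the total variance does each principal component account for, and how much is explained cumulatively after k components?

Step 1 — total variance = trace(Sigma) = Σ λ_i = 53 + 51 + 30 = 134.

Step 2 — fraction explained by component i = λ_i / Σ λ:
  PC1: 53/134 = 0.3955
  PC2: 51/134 = 0.3806
  PC3: 30/134 = 0.2239

Step 3 — cumulative fraction after k components = (λ_1 + ... + λ_k) / Σ λ:
  k = 1: 53/134 = 0.3955
  k = 2: (53 + 51)/134 = 104/134 = 0.7761
  k = 3: (53 + 51 + 30)/134 = 134/134 = 1

Summary (fraction, with percent):

explained: PC1 0.3955 (39.55%), PC2 0.3806 (38.06%), PC3 0.2239 (22.39%);  cumulative: 0.3955, 0.7761, 1
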